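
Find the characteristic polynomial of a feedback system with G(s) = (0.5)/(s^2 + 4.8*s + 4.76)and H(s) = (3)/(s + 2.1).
Characteristic poly = G_den * H_den + G_num * H_num = (s^3 + 6.9*s^2 + 14.84*s + 9.996) + (1.5) = s^3 + 6.9*s^2 + 14.84*s + 11.496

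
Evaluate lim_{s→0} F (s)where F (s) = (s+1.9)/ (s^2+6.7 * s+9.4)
DC gain = F(0) = num(0)/den(0) = 1.9/9.4 = 0.2021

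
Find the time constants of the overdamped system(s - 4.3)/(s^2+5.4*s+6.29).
Overdamped: real poles at -3.7, -1.7. τ = -1/pole → τ₁ = 0.2703, τ₂ = 0.5882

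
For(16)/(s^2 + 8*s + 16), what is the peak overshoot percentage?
Standard form: ωn²/(s²+2ζωn·s+ωn²) → ωn = 4, ζ = 1.
ζ ≥ 1, so the response is non-oscillatory: peak overshoot = 0%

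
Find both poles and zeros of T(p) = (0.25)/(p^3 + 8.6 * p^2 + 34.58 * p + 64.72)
Set denominator = 0: p^3 + 8.6*p^2 + 34.58*p + 64.72 = (p + 4)(p^2 + 4.6*p + 16.18) = 0 → Poles: -2.3 + 3.3j, -2.3 - 3.3j, -4
Numerator is a nonzero constant (0.25) → Zeros: none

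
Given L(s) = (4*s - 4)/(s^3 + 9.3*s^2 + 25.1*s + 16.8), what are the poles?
Set denominator = 0: s^3 + 9.3*s^2 + 25.1*s + 16.8 = (s + 3.5)(s + 1)(s + 4.8) = 0 → Poles: -1, -3.5, -4.8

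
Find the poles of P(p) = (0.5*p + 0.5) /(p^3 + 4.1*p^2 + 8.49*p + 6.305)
Set denominator = 0: p^3 + 4.1*p^2 + 8.49*p + 6.305 = (p + 1.3)(p^2 + 2.8*p + 4.85) = 0 → Poles: -1.3, -1.4 + 1.7j, -1.4 - 1.7j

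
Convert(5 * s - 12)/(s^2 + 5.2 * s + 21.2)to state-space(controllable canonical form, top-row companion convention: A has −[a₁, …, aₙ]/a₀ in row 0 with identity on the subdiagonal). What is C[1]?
Reachable canonical form: C = numerator coefficients (right-aligned, zero-padded to length n).
num = 5*s - 12, C = [[5, -12]].
C[1] = -12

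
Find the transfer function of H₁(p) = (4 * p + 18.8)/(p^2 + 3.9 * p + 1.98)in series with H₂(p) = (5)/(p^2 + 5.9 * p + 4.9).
Series: H = H₁ · H₂ = (n₁·n₂)/(d₁·d₂).
Num: n₁·n₂ = 20*p + 94. Den: d₁·d₂ = p^4 + 9.8*p^3 + 29.89*p^2 + 30.792*p + 9.702.
H(p) = (20*p + 94)/(p^4 + 9.8*p^3 + 29.89*p^2 + 30.792*p + 9.702)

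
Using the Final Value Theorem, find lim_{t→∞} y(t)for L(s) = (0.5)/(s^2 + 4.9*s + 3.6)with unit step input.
FVT: lim_{t→∞} y(t) = lim_{s→0} s*Y(s) where Y(s) = L(s)/s.
= lim_{s→0} L(s) = L(0) = num(0)/den(0) = 0.5/3.6 = 0.1389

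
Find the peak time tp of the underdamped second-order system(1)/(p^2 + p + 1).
Standard form: ωn²/(p²+2ζωn·p+ωn²) → ωn = 1, ζ = 0.5.
ωd = ωn·√(1-ζ²) = 1·√(1-0.5²) = 0.866.
tp = π/ωd = π/0.866 = 3.628 s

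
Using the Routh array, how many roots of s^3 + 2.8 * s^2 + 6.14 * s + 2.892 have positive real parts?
Routh array:
s^3: [1, 6.14]; s^2: [2.8, 2.892]; s^1: [5.10714]; s^0: [2.892]
First column: [1, 2.8, 5.10714, 2.892]. Sign changes = RHP roots = 0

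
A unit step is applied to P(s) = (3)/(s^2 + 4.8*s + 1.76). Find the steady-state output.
FVT: lim_{t→∞} y(t) = lim_{s→0} s*Y(s) where Y(s) = P(s)/s.
= lim_{s→0} P(s) = P(0) = num(0)/den(0) = 3/1.76 = 1.705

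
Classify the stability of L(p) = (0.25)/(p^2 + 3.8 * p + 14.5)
Denominator: p^2 + 3.8*p + 14.5. Poles: -1.9 + 3.3j, -1.9 - 3.3j. Stable (all poles in LHP)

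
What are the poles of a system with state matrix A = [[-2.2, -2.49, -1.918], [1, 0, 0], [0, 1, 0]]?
Eigenvalues solve det(λI - A) = 0.
Characteristic polynomial: λ^3 + 2.2*λ^2 + 2.49*λ + 1.918 = 0.
Factor: (λ + 1.4)(λ^2 + 0.8*λ + 1.37) = 0.
Roots: -0.4 + 1.1j, -0.4 - 1.1j, -1.4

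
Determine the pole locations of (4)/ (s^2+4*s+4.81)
Set denominator = 0: s^2 + 4*s + 4.81 = 0 → Poles: -2 + 0.9j, -2 - 0.9j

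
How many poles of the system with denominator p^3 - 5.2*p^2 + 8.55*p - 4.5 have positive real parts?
p^3 - 5.2*p^2 + 8.55*p - 4.5 = (p - 1.5)(p - 1.2)(p - 2.5). Poles: 1.2, 1.5, 2.5. RHP poles (Re>0): 3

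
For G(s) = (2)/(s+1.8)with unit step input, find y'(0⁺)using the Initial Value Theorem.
IVT: y'(0⁺) = lim_{s→∞} s²·Y(s) = lim_{s→∞} s·G(s).
deg(num) = 0, deg(den) = 1, relative degree = 1, so s·G(s) → (leading num)/(leading den) = 2/1 = 2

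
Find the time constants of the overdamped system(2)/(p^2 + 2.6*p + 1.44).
Overdamped: real poles at -0.8, -1.8. τ = -1/pole → τ₁ = 1.25, τ₂ = 0.5556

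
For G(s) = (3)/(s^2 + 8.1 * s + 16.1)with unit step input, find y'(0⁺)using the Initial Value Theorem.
IVT: y'(0⁺) = lim_{s→∞} s²·Y(s) = lim_{s→∞} s·G(s).
deg(num) = 0, deg(den) = 2, relative degree = 2 ≥ 2, so s·G(s) → 0. Initial slope = 0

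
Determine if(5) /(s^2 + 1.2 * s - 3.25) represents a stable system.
Denominator: s^2 + 1.2*s - 3.25 = (s - 1.3)(s + 2.5). Poles: -2.5, 1.3. All Re(p)<0: No (unstable)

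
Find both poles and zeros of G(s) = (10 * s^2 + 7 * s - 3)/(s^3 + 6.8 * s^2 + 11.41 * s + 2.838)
Set denominator = 0: s^3 + 6.8*s^2 + 11.41*s + 2.838 = (s + 4.3)(s + 2.2)(s + 0.3) = 0 → Poles: -0.3, -2.2, -4.3
Set numerator = 0: 10*s^2 + 7*s - 3 = 10*(s + 1)(s - 0.3) = 0 → Zeros: -1, 0.3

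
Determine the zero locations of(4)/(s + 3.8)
Numerator is a nonzero constant (4) → Zeros: none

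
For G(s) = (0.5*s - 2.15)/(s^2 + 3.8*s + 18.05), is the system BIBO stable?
Denominator: s^2 + 3.8*s + 18.05. Poles: -1.9 + 3.8j, -1.9 - 3.8j. All Re(p)<0: Yes (stable)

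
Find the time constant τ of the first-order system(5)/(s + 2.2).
First-order system: τ = -1/pole. Pole = -2.2. τ = -1/(-2.2) = 0.4545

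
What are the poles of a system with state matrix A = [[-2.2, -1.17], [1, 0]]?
Eigenvalues solve det(λI - A) = 0.
Characteristic polynomial: λ^2 + 2.2*λ + 1.17 = 0.
Factor: (λ + 1.3)(λ + 0.9) = 0.
Roots: -0.9, -1.3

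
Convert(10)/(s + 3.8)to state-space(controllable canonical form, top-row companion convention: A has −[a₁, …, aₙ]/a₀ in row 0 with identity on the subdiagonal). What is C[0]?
Reachable canonical form: C = numerator coefficients (right-aligned, zero-padded to length n).
num = 10, C = [[10]].
C[0] = 10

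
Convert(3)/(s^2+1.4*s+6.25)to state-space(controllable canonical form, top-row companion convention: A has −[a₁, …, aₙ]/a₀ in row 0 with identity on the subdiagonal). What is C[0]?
Reachable canonical form: C = numerator coefficients (right-aligned, zero-padded to length n).
num = 3, C = [[0, 3]].
C[0] = 0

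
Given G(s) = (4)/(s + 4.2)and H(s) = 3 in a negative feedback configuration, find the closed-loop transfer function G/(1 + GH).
Closed-loop T = G/(1+GH).
Numerator: G_num * H_den = 4.
Denominator: G_den * H_den + G_num * H_num = (s + 4.2) + (12) = s + 16.2.
T(s) = (4)/(s + 16.2)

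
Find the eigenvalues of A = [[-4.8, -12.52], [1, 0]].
Eigenvalues solve det(λI - A) = 0.
Characteristic polynomial: λ^2 + 4.8*λ + 12.52 = 0.
Roots: -2.4 + 2.6j, -2.4 - 2.6j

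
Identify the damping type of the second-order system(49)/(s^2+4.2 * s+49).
Standard form: ωn²/(s²+2ζωn·s+ωn²) gives ωn=7, ζ=0.3.
Underdamped (ζ = 0.3 < 1)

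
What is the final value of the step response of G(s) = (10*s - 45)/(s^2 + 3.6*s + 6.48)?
FVT: lim_{t→∞} y(t) = lim_{s→0} s*Y(s) where Y(s) = G(s)/s.
= lim_{s→0} G(s) = G(0) = num(0)/den(0) = -45/6.48 = -6.944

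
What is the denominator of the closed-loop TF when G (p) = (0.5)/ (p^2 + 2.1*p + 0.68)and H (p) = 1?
Characteristic poly = G_den * H_den + G_num * H_num = (p^2 + 2.1*p + 0.68) + (0.5) = p^2 + 2.1*p + 1.18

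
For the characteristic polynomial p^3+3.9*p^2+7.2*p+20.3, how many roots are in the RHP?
p^3 + 3.9*p^2 + 7.2*p + 20.3 = (p + 3.5)(p^2 + 0.4*p + 5.8). Poles: -0.2 + 2.4j, -0.2 - 2.4j, -3.5. RHP poles (Re>0): 0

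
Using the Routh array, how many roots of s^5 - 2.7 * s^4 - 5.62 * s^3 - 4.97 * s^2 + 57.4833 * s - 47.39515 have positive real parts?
Routh array:
s^5: [1, -5.62, 57.4833]; s^4: [-2.7, -4.97, -47.39515]; s^3: [-7.46074, 39.9295]; s^2: [-19.4203, -47.39515]; s^1: [58.1375]; s^0: [-47.39515]
First column: [1, -2.7, -7.46074, -19.4203, 58.1375, -47.39515]. Sign changes = RHP roots = 3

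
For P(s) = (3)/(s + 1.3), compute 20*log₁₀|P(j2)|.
Substitute s = j*2: P(j2) = 0.685413 - 1.05448j.
|P(j2)| = sqrt(Re² + Im²) = 1.258.
20*log₁₀(1.258) = 1.99 dB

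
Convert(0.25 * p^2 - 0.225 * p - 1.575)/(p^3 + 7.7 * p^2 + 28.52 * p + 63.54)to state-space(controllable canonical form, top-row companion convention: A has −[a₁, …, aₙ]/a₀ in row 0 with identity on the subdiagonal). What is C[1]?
Reachable canonical form: C = numerator coefficients (right-aligned, zero-padded to length n).
num = 0.25*p^2 - 0.225*p - 1.575, C = [[0.25, -0.225, -1.575]].
C[1] = -0.225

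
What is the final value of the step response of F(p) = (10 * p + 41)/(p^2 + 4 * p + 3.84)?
FVT: lim_{t→∞} y(t) = lim_{p→0} p*Y(p) where Y(p) = F(p)/p.
= lim_{p→0} F(p) = F(0) = num(0)/den(0) = 41/3.84 = 10.68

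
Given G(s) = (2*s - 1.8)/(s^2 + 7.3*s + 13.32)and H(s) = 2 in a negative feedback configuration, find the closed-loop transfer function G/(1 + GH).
Closed-loop T = G/(1+GH).
Numerator: G_num * H_den = 2*s - 1.8.
Denominator: G_den * H_den + G_num * H_num = (s^2 + 7.3*s + 13.32) + (4*s - 3.6) = s^2 + 11.3*s + 9.72.
T(s) = (2*s - 1.8)/(s^2 + 11.3*s + 9.72)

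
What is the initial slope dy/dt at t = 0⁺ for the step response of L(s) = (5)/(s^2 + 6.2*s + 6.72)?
IVT: y'(0⁺) = lim_{s→∞} s²·Y(s) = lim_{s→∞} s·L(s).
deg(num) = 0, deg(den) = 2, relative degree = 2 ≥ 2, so s·L(s) → 0. Initial slope = 0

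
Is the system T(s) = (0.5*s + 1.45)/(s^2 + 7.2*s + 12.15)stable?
Denominator: s^2 + 7.2*s + 12.15 = (s + 4.5)(s + 2.7). Poles: -2.7, -4.5. All Re(p)<0: Yes (stable)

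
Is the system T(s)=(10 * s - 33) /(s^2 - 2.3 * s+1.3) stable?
Denominator: s^2 - 2.3*s + 1.3 = (s - 1.3)(s - 1). Poles: 1, 1.3. All Re(p)<0: No (unstable)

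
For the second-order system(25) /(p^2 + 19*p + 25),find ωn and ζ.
Standard form: ωn²/(p²+2ζωn·p+ωn²).
const=25=ωn² → ωn=5, p coeff=19=2ζωn → ζ=1.9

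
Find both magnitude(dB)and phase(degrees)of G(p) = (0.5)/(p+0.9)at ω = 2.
Substitute p = j*2: G(j2) = 0.0935551 - 0.2079j.
|G| = 20*log₁₀(sqrt(Re²+Im²)) = -12.84 dB.
∠G = atan2(Im, Re) = -65.77°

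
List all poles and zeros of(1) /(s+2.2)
Set denominator = 0: s + 2.2 = 0 → Poles: -2.2
Numerator is a nonzero constant (1) → Zeros: none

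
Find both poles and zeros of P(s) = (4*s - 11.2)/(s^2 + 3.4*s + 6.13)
Set denominator = 0: s^2 + 3.4*s + 6.13 = 0 → Poles: -1.7 + 1.8j, -1.7 - 1.8j
Set numerator = 0: 4*s - 11.2 = 0 → Zeros: 2.8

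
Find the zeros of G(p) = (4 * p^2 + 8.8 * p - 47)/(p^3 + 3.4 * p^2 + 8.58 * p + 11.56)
Set numerator = 0: 4*p^2 + 8.8*p - 47 = 4*(p - 2.5)(p + 4.7) = 0 → Zeros: -4.7, 2.5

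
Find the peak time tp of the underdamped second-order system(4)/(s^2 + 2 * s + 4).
Standard form: ωn²/(s²+2ζωn·s+ωn²) → ωn = 2, ζ = 0.5.
ωd = ωn·√(1-ζ²) = 2·√(1-0.5²) = 1.732.
tp = π/ωd = π/1.732 = 1.814 s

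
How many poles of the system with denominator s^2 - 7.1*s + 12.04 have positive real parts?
s^2 - 7.1*s + 12.04 = (s - 4.3)(s - 2.8). Poles: 2.8, 4.3. RHP poles (Re>0): 2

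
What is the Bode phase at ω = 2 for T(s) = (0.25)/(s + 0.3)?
Substitute s = j*2: T(j2) = 0.0183374 - 0.122249j.
∠T(j2) = atan2(Im, Re) = atan2(-0.122249, 0.0183374) = -81.47°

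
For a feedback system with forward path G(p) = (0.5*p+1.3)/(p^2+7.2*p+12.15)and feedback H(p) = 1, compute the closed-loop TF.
Closed-loop T = G/(1+GH).
Numerator: G_num * H_den = 0.5*p + 1.3.
Denominator: G_den * H_den + G_num * H_num = (p^2 + 7.2*p + 12.15) + (0.5*p + 1.3) = p^2 + 7.7*p + 13.45.
T(p) = (0.5*p + 1.3)/(p^2 + 7.7*p + 13.45)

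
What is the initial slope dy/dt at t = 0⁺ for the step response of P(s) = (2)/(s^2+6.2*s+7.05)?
IVT: y'(0⁺) = lim_{s→∞} s²·Y(s) = lim_{s→∞} s·P(s).
deg(num) = 0, deg(den) = 2, relative degree = 2 ≥ 2, so s·P(s) → 0. Initial slope = 0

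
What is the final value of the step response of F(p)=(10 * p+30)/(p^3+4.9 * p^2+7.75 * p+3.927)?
FVT: lim_{t→∞} y(t) = lim_{p→0} p*Y(p) where Y(p) = F(p)/p.
= lim_{p→0} F(p) = F(0) = num(0)/den(0) = 30/3.927 = 7.639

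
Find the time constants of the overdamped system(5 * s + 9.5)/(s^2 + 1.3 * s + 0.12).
Overdamped: real poles at -0.1, -1.2. τ = -1/pole → τ₁ = 10, τ₂ = 0.8333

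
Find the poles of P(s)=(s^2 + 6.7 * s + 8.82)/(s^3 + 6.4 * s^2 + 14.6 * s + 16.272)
Set denominator = 0: s^3 + 6.4*s^2 + 14.6*s + 16.272 = (s + 3.6)(s^2 + 2.8*s + 4.52) = 0 → Poles: -1.4 + 1.6j, -1.4 - 1.6j, -3.6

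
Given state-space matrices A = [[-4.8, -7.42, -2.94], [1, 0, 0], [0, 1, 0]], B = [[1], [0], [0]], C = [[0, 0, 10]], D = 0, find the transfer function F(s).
F(s) = C(sI - A)⁻¹B + D.
Characteristic polynomial det(sI - A) = s^3 + 4.8*s^2 + 7.42*s + 2.94.
Numerator from C·adj(sI-A)·B + D·det(sI-A) = 10.
F(s) = (10)/(s^3 + 4.8*s^2 + 7.42*s + 2.94)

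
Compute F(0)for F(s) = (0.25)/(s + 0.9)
DC gain = F(0) = num(0)/den(0) = 0.25/0.9 = 0.2778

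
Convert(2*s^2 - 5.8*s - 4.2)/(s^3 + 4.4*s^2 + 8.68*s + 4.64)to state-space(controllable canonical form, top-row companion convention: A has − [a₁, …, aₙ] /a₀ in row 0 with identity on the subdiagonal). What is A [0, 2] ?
Reachable canonical form for den = s^3 + 4.4*s^2 + 8.68*s + 4.64: top row of A = -[a₁,a₂,...,aₙ]/a₀, ones on the subdiagonal, zeros elsewhere.
A = [[-4.4, -8.68, -4.64], [1, 0, 0], [0, 1, 0]].
A[0,2] = -4.64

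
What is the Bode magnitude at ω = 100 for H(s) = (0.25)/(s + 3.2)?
Substitute s = j*100: H(j100) = 7.99182e-05 - 0.00249744j.
|H(j100)| = sqrt(Re² + Im²) = 0.002499.
20*log₁₀(0.002499) = -52.05 dB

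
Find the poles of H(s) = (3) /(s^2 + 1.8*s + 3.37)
Set denominator = 0: s^2 + 1.8*s + 3.37 = 0 → Poles: -0.9 + 1.6j, -0.9 - 1.6j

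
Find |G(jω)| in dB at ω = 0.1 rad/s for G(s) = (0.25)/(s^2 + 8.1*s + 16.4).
Substitute s = j*0.1: G(j0.1) = 0.015216 - 0.000751982j.
|G(j0.1)| = sqrt(Re² + Im²) = 0.01523.
20*log₁₀(0.01523) = -36.34 dB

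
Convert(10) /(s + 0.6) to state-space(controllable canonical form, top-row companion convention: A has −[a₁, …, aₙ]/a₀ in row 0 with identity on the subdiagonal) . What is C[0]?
Reachable canonical form: C = numerator coefficients (right-aligned, zero-padded to length n).
num = 10, C = [[10]].
C[0] = 10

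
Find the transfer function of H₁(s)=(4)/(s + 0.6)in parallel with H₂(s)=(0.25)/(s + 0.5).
Parallel: H = H₁ + H₂ = (n₁·d₂ + n₂·d₁)/(d₁·d₂).
n₁·d₂ = 4*s + 2. n₂·d₁ = 0.25*s + 0.15. Sum = 4.25*s + 2.15. d₁·d₂ = s^2 + 1.1*s + 0.3.
H(s) = (4.25*s + 2.15)/(s^2 + 1.1*s + 0.3)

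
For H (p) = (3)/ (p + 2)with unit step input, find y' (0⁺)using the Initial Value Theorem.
IVT: y'(0⁺) = lim_{p→∞} p²·Y(p) = lim_{p→∞} p·H(p).
deg(num) = 0, deg(den) = 1, relative degree = 1, so p·H(p) → (leading num)/(leading den) = 3/1 = 3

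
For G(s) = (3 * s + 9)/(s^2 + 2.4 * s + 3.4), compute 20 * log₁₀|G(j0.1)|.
Substitute s = j*0.1: G(j0.1) = 2.64786 - 0.0989636j.
|G(j0.1)| = sqrt(Re² + Im²) = 2.65.
20*log₁₀(2.65) = 8.46 dB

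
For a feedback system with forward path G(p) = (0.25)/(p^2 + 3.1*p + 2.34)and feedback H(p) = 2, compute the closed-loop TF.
Closed-loop T = G/(1+GH).
Numerator: G_num * H_den = 0.25.
Denominator: G_den * H_den + G_num * H_num = (p^2 + 3.1*p + 2.34) + (0.5) = p^2 + 3.1*p + 2.84.
T(p) = (0.25)/(p^2 + 3.1*p + 2.84)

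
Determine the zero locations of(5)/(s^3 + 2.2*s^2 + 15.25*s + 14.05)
Numerator is a nonzero constant (5) → Zeros: none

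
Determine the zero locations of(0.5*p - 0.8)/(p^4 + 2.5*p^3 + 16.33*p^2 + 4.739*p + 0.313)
Set numerator = 0: 0.5*p - 0.8 = 0 → Zeros: 1.6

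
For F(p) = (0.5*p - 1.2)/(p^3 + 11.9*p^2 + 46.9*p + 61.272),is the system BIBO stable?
Denominator: p^3 + 11.9*p^2 + 46.9*p + 61.272 = (p + 3.7)(p + 3.6)(p + 4.6). Poles: -3.6, -3.7, -4.6. All Re(p)<0: Yes (stable)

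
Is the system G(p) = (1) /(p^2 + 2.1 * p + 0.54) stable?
Denominator: p^2 + 2.1*p + 0.54 = (p + 0.3)(p + 1.8). Poles: -0.3, -1.8. All Re(p)<0: Yes (stable)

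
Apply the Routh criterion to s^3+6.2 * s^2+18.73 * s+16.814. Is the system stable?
Routh array:
s^3: [1, 18.73]; s^2: [6.2, 16.814]; s^1: [16.0181]; s^0: [16.814]
First column: [1, 6.2, 16.0181, 16.814]. Sign changes = 0.
Yes, stable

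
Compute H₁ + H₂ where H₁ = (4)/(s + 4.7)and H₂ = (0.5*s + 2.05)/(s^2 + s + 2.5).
Parallel: H = H₁ + H₂ = (n₁·d₂ + n₂·d₁)/(d₁·d₂).
n₁·d₂ = 4*s^2 + 4*s + 10. n₂·d₁ = 0.5*s^2 + 4.4*s + 9.635. Sum = 4.5*s^2 + 8.4*s + 19.635. d₁·d₂ = s^3 + 5.7*s^2 + 7.2*s + 11.75.
H(s) = (4.5*s^2 + 8.4*s + 19.635)/(s^3 + 5.7*s^2 + 7.2*s + 11.75)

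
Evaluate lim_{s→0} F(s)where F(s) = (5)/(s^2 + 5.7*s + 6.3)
DC gain = F(0) = num(0)/den(0) = 5/6.3 = 0.7937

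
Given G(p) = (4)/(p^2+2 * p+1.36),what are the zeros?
Numerator is a nonzero constant (4) → Zeros: none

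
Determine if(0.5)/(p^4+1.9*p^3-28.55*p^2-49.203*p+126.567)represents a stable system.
Denominator: p^4 + 1.9*p^3 - 28.55*p^2 - 49.203*p + 126.567 = (p - 1.5)(p + 4.2)(p - 4.9)(p + 4.1). Poles: -4.1, -4.2, 1.5, 4.9. All Re(p)<0: No (unstable)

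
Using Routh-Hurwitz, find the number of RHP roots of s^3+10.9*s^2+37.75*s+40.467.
Routh array:
s^3: [1, 37.75]; s^2: [10.9, 40.467]; s^1: [34.0374]; s^0: [40.467]
First column: [1, 10.9, 34.0374, 40.467]. Sign changes = RHP roots = 0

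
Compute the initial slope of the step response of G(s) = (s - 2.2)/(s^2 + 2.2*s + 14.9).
IVT: y'(0⁺) = lim_{s→∞} s²·Y(s) = lim_{s→∞} s·G(s).
deg(num) = 1, deg(den) = 2, relative degree = 1, so s·G(s) → (leading num)/(leading den) = 1/1 = 1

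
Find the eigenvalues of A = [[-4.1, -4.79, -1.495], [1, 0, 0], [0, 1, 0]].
Eigenvalues solve det(λI - A) = 0.
Characteristic polynomial: λ^3 + 4.1*λ^2 + 4.79*λ + 1.495 = 0.
Factor: (λ + 2.3)(λ + 0.5)(λ + 1.3) = 0.
Roots: -0.5, -1.3, -2.3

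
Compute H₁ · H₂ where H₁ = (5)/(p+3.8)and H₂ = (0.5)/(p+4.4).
Series: H = H₁ · H₂ = (n₁·n₂)/(d₁·d₂).
Num: n₁·n₂ = 2.5. Den: d₁·d₂ = p^2 + 8.2*p + 16.72.
H(p) = (2.5)/(p^2 + 8.2*p + 16.72)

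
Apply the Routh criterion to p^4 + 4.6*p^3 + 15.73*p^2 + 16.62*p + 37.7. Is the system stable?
Routh array:
p^4: [1, 15.73, 37.7]; p^3: [4.6, 16.62]; p^2: [12.117, 37.7]; p^1: [2.30783]; p^0: [37.7]
First column: [1, 4.6, 12.117, 2.30783, 37.7]. Sign changes = 0.
Yes, stable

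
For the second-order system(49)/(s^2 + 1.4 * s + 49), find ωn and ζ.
Standard form: ωn²/(s²+2ζωn·s+ωn²).
const=49=ωn² → ωn=7, s coeff=1.4=2ζωn → ζ=0.1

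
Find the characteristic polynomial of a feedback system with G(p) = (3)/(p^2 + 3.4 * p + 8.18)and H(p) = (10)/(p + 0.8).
Characteristic poly = G_den * H_den + G_num * H_num = (p^3 + 4.2*p^2 + 10.9*p + 6.544) + (30) = p^3 + 4.2*p^2 + 10.9*p + 36.544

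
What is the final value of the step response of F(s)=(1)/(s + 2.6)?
FVT: lim_{t→∞} y(t) = lim_{s→0} s*Y(s) where Y(s) = F(s)/s.
= lim_{s→0} F(s) = F(0) = num(0)/den(0) = 1/2.6 = 0.3846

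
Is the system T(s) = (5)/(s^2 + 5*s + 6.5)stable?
Denominator: s^2 + 5*s + 6.5. Poles: -2.5 + 0.5j, -2.5 - 0.5j. All Re(p)<0: Yes (stable)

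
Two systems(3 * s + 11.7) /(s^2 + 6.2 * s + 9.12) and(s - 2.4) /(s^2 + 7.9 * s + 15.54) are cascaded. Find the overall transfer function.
Series: H = H₁ · H₂ = (n₁·n₂)/(d₁·d₂).
Num: n₁·n₂ = 3*s^2 + 4.5*s - 28.08. Den: d₁·d₂ = s^4 + 14.1*s^3 + 73.64*s^2 + 168.396*s + 141.7248.
H(s) = (3*s^2 + 4.5*s - 28.08)/(s^4 + 14.1*s^3 + 73.64*s^2 + 168.396*s + 141.7248)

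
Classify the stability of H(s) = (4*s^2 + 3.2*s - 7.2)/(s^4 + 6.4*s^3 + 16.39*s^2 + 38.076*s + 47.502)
Denominator: s^4 + 6.4*s^3 + 16.39*s^2 + 38.076*s + 47.502 = (s + 2.1)(s + 3.9)(s^2 + 0.4*s + 5.8). Poles: -0.2 + 2.4j, -0.2 - 2.4j, -2.1, -3.9. Stable (all poles in LHP)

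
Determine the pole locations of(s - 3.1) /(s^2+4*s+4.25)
Set denominator = 0: s^2 + 4*s + 4.25 = 0 → Poles: -2 + 0.5j, -2 - 0.5j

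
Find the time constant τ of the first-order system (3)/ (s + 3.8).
First-order system: τ = -1/pole. Pole = -3.8. τ = -1/(-3.8) = 0.2632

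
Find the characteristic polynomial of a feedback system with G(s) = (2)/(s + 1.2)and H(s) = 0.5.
Characteristic poly = G_den * H_den + G_num * H_num = (s + 1.2) + (1) = s + 2.2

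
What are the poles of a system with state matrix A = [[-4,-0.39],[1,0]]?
Eigenvalues solve det(λI - A) = 0.
Characteristic polynomial: λ^2 + 4*λ + 0.39 = 0.
Factor: (λ + 0.1)(λ + 3.9) = 0.
Roots: -0.1, -3.9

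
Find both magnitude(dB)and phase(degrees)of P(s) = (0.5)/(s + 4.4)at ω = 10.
Substitute s = j*10: P(j10) = 0.0184316 - 0.0418901j.
|P| = 20*log₁₀(sqrt(Re²+Im²)) = -26.79 dB.
∠P = atan2(Im, Re) = -66.25°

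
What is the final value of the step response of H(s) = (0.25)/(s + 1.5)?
FVT: lim_{t→∞} y(t) = lim_{s→0} s*Y(s) where Y(s) = H(s)/s.
= lim_{s→0} H(s) = H(0) = num(0)/den(0) = 0.25/1.5 = 0.1667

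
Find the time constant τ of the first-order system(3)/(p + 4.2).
First-order system: τ = -1/pole. Pole = -4.2. τ = -1/(-4.2) = 0.2381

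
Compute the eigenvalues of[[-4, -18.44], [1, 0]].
Eigenvalues solve det(λI - A) = 0.
Characteristic polynomial: λ^2 + 4*λ + 18.44 = 0.
Roots: -2 + 3.8j, -2 - 3.8j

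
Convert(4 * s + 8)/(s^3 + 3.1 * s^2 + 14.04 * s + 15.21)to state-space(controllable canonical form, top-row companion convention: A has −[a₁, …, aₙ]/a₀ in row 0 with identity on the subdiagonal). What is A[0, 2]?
Reachable canonical form for den = s^3 + 3.1*s^2 + 14.04*s + 15.21: top row of A = -[a₁,a₂,...,aₙ]/a₀, ones on the subdiagonal, zeros elsewhere.
A = [[-3.1, -14.04, -15.21], [1, 0, 0], [0, 1, 0]].
A[0,2] = -15.21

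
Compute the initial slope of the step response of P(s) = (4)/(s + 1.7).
IVT: y'(0⁺) = lim_{s→∞} s²·Y(s) = lim_{s→∞} s·P(s).
deg(num) = 0, deg(den) = 1, relative degree = 1, so s·P(s) → (leading num)/(leading den) = 4/1 = 4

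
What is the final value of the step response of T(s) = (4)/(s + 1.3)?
FVT: lim_{t→∞} y(t) = lim_{s→0} s*Y(s) where Y(s) = T(s)/s.
= lim_{s→0} T(s) = T(0) = num(0)/den(0) = 4/1.3 = 3.077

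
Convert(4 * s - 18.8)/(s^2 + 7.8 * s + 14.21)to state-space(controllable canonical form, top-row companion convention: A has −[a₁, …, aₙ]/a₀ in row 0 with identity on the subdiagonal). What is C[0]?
Reachable canonical form: C = numerator coefficients (right-aligned, zero-padded to length n).
num = 4*s - 18.8, C = [[4, -18.8]].
C[0] = 4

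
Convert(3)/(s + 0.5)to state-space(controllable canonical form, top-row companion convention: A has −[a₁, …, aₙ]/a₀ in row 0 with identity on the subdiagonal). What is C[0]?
Reachable canonical form: C = numerator coefficients (right-aligned, zero-padded to length n).
num = 3, C = [[3]].
C[0] = 3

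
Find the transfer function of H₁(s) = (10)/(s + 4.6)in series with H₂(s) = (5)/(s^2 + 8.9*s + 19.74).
Series: H = H₁ · H₂ = (n₁·n₂)/(d₁·d₂).
Num: n₁·n₂ = 50. Den: d₁·d₂ = s^3 + 13.5*s^2 + 60.68*s + 90.804.
H(s) = (50)/(s^3 + 13.5*s^2 + 60.68*s + 90.804)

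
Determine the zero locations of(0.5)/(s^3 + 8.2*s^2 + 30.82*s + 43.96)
Numerator is a nonzero constant (0.5) → Zeros: none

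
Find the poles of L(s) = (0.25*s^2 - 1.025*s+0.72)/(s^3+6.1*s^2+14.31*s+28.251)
Set denominator = 0: s^3 + 6.1*s^2 + 14.31*s + 28.251 = (s + 4.3)(s^2 + 1.8*s + 6.57) = 0 → Poles: -0.9 + 2.4j, -0.9 - 2.4j, -4.3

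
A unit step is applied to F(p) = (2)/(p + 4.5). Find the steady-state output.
FVT: lim_{t→∞} y(t) = lim_{p→0} p*Y(p) where Y(p) = F(p)/p.
= lim_{p→0} F(p) = F(0) = num(0)/den(0) = 2/4.5 = 0.4444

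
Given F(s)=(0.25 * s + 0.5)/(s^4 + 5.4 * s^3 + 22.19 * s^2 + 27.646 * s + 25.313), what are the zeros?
Set numerator = 0: 0.25*s + 0.5 = 0 → Zeros: -2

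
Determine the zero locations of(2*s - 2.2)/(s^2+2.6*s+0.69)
Set numerator = 0: 2*s - 2.2 = 0 → Zeros: 1.1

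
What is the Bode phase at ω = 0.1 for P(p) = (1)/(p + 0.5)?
Substitute p = j*0.1: P(j0.1) = 1.92308 - 0.384615j.
∠P(j0.1) = atan2(Im, Re) = atan2(-0.384615, 1.92308) = -11.31°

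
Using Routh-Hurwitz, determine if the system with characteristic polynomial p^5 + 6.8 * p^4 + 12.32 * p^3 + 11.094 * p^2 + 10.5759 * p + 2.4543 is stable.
Routh array:
p^5: [1, 12.32, 10.5759]; p^4: [6.8, 11.094, 2.4543]; p^3: [10.6885, 10.215]; p^2: [4.59527, 2.4543]; p^1: [4.50631]; p^0: [2.4543]
First column: [1, 6.8, 10.6885, 4.59527, 4.50631, 2.4543]. Sign changes = 0.
Yes, stable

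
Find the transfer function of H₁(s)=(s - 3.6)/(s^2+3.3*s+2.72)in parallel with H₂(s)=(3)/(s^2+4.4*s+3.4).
Parallel: H = H₁ + H₂ = (n₁·d₂ + n₂·d₁)/(d₁·d₂).
n₁·d₂ = s^3 + 0.8*s^2 - 12.44*s - 12.24. n₂·d₁ = 3*s^2 + 9.9*s + 8.16. Sum = s^3 + 3.8*s^2 - 2.54*s - 4.08. d₁·d₂ = s^4 + 7.7*s^3 + 20.64*s^2 + 23.188*s + 9.248.
H(s) = (s^3 + 3.8*s^2 - 2.54*s - 4.08)/(s^4 + 7.7*s^3 + 20.64*s^2 + 23.188*s + 9.248)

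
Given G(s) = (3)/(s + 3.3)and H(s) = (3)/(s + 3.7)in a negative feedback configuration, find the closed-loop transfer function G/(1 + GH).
Closed-loop T = G/(1+GH).
Numerator: G_num * H_den = 3*s + 11.1.
Denominator: G_den * H_den + G_num * H_num = (s^2 + 7*s + 12.21) + (9) = s^2 + 7*s + 21.21.
T(s) = (3*s + 11.1)/(s^2 + 7*s + 21.21)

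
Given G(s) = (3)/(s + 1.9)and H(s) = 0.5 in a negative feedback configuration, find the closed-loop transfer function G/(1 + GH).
Closed-loop T = G/(1+GH).
Numerator: G_num * H_den = 3.
Denominator: G_den * H_den + G_num * H_num = (s + 1.9) + (1.5) = s + 3.4.
T(s) = (3)/(s + 3.4)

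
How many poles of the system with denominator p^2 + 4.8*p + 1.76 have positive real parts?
p^2 + 4.8*p + 1.76 = (p + 4.4)(p + 0.4). Poles: -0.4, -4.4. RHP poles (Re>0): 0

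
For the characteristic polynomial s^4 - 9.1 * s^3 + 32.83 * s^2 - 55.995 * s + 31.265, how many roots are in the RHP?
s^4 - 9.1*s^3 + 32.83*s^2 - 55.995*s + 31.265 = (s - 3.7)(s - 1)(s^2 - 4.4*s + 8.45). Poles: 1, 2.2 + 1.9j, 2.2 - 1.9j, 3.7. RHP poles (Re>0): 4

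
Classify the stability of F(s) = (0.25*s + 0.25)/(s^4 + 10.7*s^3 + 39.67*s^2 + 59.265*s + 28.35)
Denominator: s^4 + 10.7*s^3 + 39.67*s^2 + 59.265*s + 28.35 = (s + 2.5)(s + 2.8)(s + 0.9)(s + 4.5). Poles: -0.9, -2.5, -2.8, -4.5. Stable (all poles in LHP)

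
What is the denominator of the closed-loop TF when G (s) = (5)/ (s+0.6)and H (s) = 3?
Characteristic poly = G_den * H_den + G_num * H_num = (s + 0.6) + (15) = s + 15.6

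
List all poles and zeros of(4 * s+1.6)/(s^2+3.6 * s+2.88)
Set denominator = 0: s^2 + 3.6*s + 2.88 = (s + 2.4)(s + 1.2) = 0 → Poles: -1.2, -2.4
Set numerator = 0: 4*s + 1.6 = 0 → Zeros: -0.4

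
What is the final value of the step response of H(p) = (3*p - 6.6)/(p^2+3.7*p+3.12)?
FVT: lim_{t→∞} y(t) = lim_{p→0} p*Y(p) where Y(p) = H(p)/p.
= lim_{p→0} H(p) = H(0) = num(0)/den(0) = -6.6/3.12 = -2.115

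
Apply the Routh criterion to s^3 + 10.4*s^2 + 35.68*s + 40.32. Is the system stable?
Routh array:
s^3: [1, 35.68]; s^2: [10.4, 40.32]; s^1: [31.8031]; s^0: [40.32]
First column: [1, 10.4, 31.8031, 40.32]. Sign changes = 0.
Yes, stable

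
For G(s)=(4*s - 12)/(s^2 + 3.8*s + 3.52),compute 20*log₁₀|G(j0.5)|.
Substitute s = j*0.5: G(j0.5) = -2.47782 + 2.05133j.
|G(j0.5)| = sqrt(Re² + Im²) = 3.217.
20*log₁₀(3.217) = 10.15 dB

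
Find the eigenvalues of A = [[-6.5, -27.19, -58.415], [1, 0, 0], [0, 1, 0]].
Eigenvalues solve det(λI - A) = 0.
Characteristic polynomial: λ^3 + 6.5*λ^2 + 27.19*λ + 58.415 = 0.
Factor: (λ + 3.5)(λ^2 + 3*λ + 16.69) = 0.
Roots: -1.5 + 3.8j, -1.5 - 3.8j, -3.5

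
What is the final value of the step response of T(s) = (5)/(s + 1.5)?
FVT: lim_{t→∞} y(t) = lim_{s→0} s*Y(s) where Y(s) = T(s)/s.
= lim_{s→0} T(s) = T(0) = num(0)/den(0) = 5/1.5 = 3.333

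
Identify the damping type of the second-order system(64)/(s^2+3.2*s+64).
Standard form: ωn²/(s²+2ζωn·s+ωn²) gives ωn=8, ζ=0.2.
Underdamped (ζ = 0.2 < 1)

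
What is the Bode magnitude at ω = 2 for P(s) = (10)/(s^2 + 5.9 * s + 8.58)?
Substitute s = j*2: P(j2) = 0.285863 - 0.736504j.
|P(j2)| = sqrt(Re² + Im²) = 0.79.
20*log₁₀(0.79) = -2.05 dB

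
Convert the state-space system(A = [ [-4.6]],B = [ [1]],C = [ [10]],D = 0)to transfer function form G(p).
G(p) = C(pI - A)⁻¹B + D.
Characteristic polynomial det(pI - A) = p + 4.6.
Numerator from C·adj(pI-A)·B + D·det(pI-A) = 10.
G(p) = (10)/(p + 4.6)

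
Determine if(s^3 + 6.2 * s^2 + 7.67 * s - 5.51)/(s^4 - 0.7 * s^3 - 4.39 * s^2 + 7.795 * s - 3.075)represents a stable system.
Denominator: s^4 - 0.7*s^3 - 4.39*s^2 + 7.795*s - 3.075 = (s - 0.6)(s + 2.5)(s^2 - 2.6*s + 2.05). Poles: -2.5, 0.6, 1.3 + 0.6j, 1.3 - 0.6j. All Re(p)<0: No (unstable)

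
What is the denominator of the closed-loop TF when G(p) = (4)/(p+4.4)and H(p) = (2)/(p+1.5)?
Characteristic poly = G_den * H_den + G_num * H_num = (p^2 + 5.9*p + 6.6) + (8) = p^2 + 5.9*p + 14.6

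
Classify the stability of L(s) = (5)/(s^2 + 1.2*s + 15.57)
Denominator: s^2 + 1.2*s + 15.57. Poles: -0.6 + 3.9j, -0.6 - 3.9j. Stable (all poles in LHP)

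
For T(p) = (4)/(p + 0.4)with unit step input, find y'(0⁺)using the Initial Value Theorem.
IVT: y'(0⁺) = lim_{p→∞} p²·Y(p) = lim_{p→∞} p·T(p).
deg(num) = 0, deg(den) = 1, relative degree = 1, so p·T(p) → (leading num)/(leading den) = 4/1 = 4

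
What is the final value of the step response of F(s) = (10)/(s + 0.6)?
FVT: lim_{t→∞} y(t) = lim_{s→0} s*Y(s) where Y(s) = F(s)/s.
= lim_{s→0} F(s) = F(0) = num(0)/den(0) = 10/0.6 = 16.67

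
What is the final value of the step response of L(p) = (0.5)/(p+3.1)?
FVT: lim_{t→∞} y(t) = lim_{p→0} p*Y(p) where Y(p) = L(p)/p.
= lim_{p→0} L(p) = L(0) = num(0)/den(0) = 0.5/3.1 = 0.1613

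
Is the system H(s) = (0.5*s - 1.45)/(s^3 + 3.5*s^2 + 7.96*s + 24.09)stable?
Denominator: s^3 + 3.5*s^2 + 7.96*s + 24.09 = (s + 3.3)(s^2 + 0.2*s + 7.3). Poles: -0.1 + 2.7j, -0.1 - 2.7j, -3.3. All Re(p)<0: Yes (stable)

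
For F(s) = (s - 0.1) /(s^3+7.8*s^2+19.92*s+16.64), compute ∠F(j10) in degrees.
Substitute s = j*10: F(j10) = -0.00648012 - 0.00630203j.
∠F(j10) = atan2(Im, Re) = atan2(-0.00630203, -0.00648012) = -135.80°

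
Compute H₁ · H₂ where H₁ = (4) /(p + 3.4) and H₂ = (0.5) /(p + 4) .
Series: H = H₁ · H₂ = (n₁·n₂)/(d₁·d₂).
Num: n₁·n₂ = 2. Den: d₁·d₂ = p^2 + 7.4*p + 13.6.
H(p) = (2)/(p^2 + 7.4*p + 13.6)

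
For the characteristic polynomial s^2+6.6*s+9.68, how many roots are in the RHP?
s^2 + 6.6*s + 9.68 = (s + 4.4)(s + 2.2). Poles: -2.2, -4.4. RHP poles (Re>0): 0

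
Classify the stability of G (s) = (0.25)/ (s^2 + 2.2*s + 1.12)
Denominator: s^2 + 2.2*s + 1.12 = (s + 0.8)(s + 1.4). Poles: -0.8, -1.4. Stable (all poles in LHP)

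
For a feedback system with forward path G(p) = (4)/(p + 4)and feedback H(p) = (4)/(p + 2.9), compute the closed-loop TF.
Closed-loop T = G/(1+GH).
Numerator: G_num * H_den = 4*p + 11.6.
Denominator: G_den * H_den + G_num * H_num = (p^2 + 6.9*p + 11.6) + (16) = p^2 + 6.9*p + 27.6.
T(p) = (4*p + 11.6)/(p^2 + 6.9*p + 27.6)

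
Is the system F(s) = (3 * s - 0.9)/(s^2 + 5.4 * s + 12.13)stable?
Denominator: s^2 + 5.4*s + 12.13. Poles: -2.7 + 2.2j, -2.7 - 2.2j. All Re(p)<0: Yes (stable)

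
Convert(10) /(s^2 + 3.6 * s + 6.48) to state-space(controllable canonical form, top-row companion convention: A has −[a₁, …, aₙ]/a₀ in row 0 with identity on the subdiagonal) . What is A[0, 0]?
Reachable canonical form for den = s^2 + 3.6*s + 6.48: top row of A = -[a₁,a₂,...,aₙ]/a₀, ones on the subdiagonal, zeros elsewhere.
A = [[-3.6, -6.48], [1, 0]].
A[0,0] = -3.6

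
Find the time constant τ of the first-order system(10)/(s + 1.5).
First-order system: τ = -1/pole. Pole = -1.5. τ = -1/(-1.5) = 0.6667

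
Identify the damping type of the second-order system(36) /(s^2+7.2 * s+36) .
Standard form: ωn²/(s²+2ζωn·s+ωn²) gives ωn=6, ζ=0.6.
Underdamped (ζ = 0.6 < 1)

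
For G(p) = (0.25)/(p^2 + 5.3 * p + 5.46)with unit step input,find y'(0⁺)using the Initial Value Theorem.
IVT: y'(0⁺) = lim_{p→∞} p²·Y(p) = lim_{p→∞} p·G(p).
deg(num) = 0, deg(den) = 2, relative degree = 2 ≥ 2, so p·G(p) → 0. Initial slope = 0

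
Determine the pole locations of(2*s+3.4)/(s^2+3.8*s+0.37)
Set denominator = 0: s^2 + 3.8*s + 0.37 = (s + 3.7)(s + 0.1) = 0 → Poles: -0.1, -3.7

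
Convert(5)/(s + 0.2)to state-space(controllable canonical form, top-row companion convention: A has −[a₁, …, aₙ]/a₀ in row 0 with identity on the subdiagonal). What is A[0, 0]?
Reachable canonical form for den = s + 0.2: top row of A = -[a₁,a₂,...,aₙ]/a₀, ones on the subdiagonal, zeros elsewhere.
A = [[-0.2]].
A[0,0] = -0.2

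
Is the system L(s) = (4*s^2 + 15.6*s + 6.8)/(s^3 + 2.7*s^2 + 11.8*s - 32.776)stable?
Denominator: s^3 + 2.7*s^2 + 11.8*s - 32.776 = (s - 1.7)(s^2 + 4.4*s + 19.28). Poles: -2.2 + 3.8j, -2.2 - 3.8j, 1.7. All Re(p)<0: No (unstable)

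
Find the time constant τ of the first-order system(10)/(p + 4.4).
First-order system: τ = -1/pole. Pole = -4.4. τ = -1/(-4.4) = 0.2273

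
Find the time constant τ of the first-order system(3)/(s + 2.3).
First-order system: τ = -1/pole. Pole = -2.3. τ = -1/(-2.3) = 0.4348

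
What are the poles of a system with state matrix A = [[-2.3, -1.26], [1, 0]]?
Eigenvalues solve det(λI - A) = 0.
Characteristic polynomial: λ^2 + 2.3*λ + 1.26 = 0.
Factor: (λ + 1.4)(λ + 0.9) = 0.
Roots: -0.9, -1.4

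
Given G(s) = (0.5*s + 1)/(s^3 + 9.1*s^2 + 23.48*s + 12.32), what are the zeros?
Set numerator = 0: 0.5*s + 1 = 0 → Zeros: -2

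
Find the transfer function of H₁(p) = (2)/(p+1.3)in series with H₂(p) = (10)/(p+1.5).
Series: H = H₁ · H₂ = (n₁·n₂)/(d₁·d₂).
Num: n₁·n₂ = 20. Den: d₁·d₂ = p^2 + 2.8*p + 1.95.
H(p) = (20)/(p^2 + 2.8*p + 1.95)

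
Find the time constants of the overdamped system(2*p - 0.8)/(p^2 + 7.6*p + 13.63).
Overdamped: real poles at -2.9, -4.7. τ = -1/pole → τ₁ = 0.3448, τ₂ = 0.2128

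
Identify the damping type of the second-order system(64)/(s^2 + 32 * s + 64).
Standard form: ωn²/(s²+2ζωn·s+ωn²) gives ωn=8, ζ=2.
Overdamped (ζ = 2 > 1)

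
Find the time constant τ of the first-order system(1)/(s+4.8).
First-order system: τ = -1/pole. Pole = -4.8. τ = -1/(-4.8) = 0.2083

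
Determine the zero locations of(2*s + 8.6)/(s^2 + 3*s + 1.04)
Set numerator = 0: 2*s + 8.6 = 0 → Zeros: -4.3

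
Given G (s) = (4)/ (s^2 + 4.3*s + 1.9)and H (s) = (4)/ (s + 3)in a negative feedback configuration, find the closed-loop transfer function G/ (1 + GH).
Closed-loop T = G/(1+GH).
Numerator: G_num * H_den = 4*s + 12.
Denominator: G_den * H_den + G_num * H_num = (s^3 + 7.3*s^2 + 14.8*s + 5.7) + (16) = s^3 + 7.3*s^2 + 14.8*s + 21.7.
T(s) = (4*s + 12)/(s^3 + 7.3*s^2 + 14.8*s + 21.7)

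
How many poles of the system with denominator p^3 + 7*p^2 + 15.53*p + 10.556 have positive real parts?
p^3 + 7*p^2 + 15.53*p + 10.556 = (p + 1.3)(p + 2.8)(p + 2.9). Poles: -1.3, -2.8, -2.9. RHP poles (Re>0): 0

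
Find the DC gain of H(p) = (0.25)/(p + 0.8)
DC gain = H(0) = num(0)/den(0) = 0.25/0.8 = 0.3125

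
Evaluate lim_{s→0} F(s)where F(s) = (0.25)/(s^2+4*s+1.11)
DC gain = F(0) = num(0)/den(0) = 0.25/1.11 = 0.2252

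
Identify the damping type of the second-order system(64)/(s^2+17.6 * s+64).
Standard form: ωn²/(s²+2ζωn·s+ωn²) gives ωn=8, ζ=1.1.
Overdamped (ζ = 1.1 > 1)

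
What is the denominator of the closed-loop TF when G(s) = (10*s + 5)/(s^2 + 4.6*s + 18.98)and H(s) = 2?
Characteristic poly = G_den * H_den + G_num * H_num = (s^2 + 4.6*s + 18.98) + (20*s + 10) = s^2 + 24.6*s + 28.98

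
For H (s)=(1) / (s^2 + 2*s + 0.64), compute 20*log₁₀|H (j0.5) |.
Substitute s = j*0.5: H(j0.5) = 0.338512 - 0.86798j.
|H(j0.5)| = sqrt(Re² + Im²) = 0.9317.
20*log₁₀(0.9317) = -0.61 dB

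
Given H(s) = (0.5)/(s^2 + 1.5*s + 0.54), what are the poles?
Set denominator = 0: s^2 + 1.5*s + 0.54 = (s + 0.9)(s + 0.6) = 0 → Poles: -0.6, -0.9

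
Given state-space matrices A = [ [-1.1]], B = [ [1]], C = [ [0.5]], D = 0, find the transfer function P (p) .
P(p) = C(pI - A)⁻¹B + D.
Characteristic polynomial det(pI - A) = p + 1.1.
Numerator from C·adj(pI-A)·B + D·det(pI-A) = 0.5.
P(p) = (0.5)/(p + 1.1)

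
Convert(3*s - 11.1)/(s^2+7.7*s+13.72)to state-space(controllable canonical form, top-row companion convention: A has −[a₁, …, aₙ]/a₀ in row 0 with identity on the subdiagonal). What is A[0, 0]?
Reachable canonical form for den = s^2 + 7.7*s + 13.72: top row of A = -[a₁,a₂,...,aₙ]/a₀, ones on the subdiagonal, zeros elsewhere.
A = [[-7.7, -13.72], [1, 0]].
A[0,0] = -7.7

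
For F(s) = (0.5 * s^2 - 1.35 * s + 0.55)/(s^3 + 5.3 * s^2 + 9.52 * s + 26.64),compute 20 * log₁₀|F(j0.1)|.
Substitute s = j*0.1: F(j0.1) = 0.0202912 - 0.00580347j.
|F(j0.1)| = sqrt(Re² + Im²) = 0.0211.
20*log₁₀(0.0211) = -33.51 dB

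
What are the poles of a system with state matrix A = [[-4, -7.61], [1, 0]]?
Eigenvalues solve det(λI - A) = 0.
Characteristic polynomial: λ^2 + 4*λ + 7.61 = 0.
Roots: -2 + 1.9j, -2 - 1.9j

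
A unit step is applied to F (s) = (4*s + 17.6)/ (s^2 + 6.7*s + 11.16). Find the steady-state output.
FVT: lim_{t→∞} y(t) = lim_{s→0} s*Y(s) where Y(s) = F(s)/s.
= lim_{s→0} F(s) = F(0) = num(0)/den(0) = 17.6/11.16 = 1.577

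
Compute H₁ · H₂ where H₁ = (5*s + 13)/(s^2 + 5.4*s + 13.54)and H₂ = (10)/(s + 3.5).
Series: H = H₁ · H₂ = (n₁·n₂)/(d₁·d₂).
Num: n₁·n₂ = 50*s + 130. Den: d₁·d₂ = s^3 + 8.9*s^2 + 32.44*s + 47.39.
H(s) = (50*s + 130)/(s^3 + 8.9*s^2 + 32.44*s + 47.39)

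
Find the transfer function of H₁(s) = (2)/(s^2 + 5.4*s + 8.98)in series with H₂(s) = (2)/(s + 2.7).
Series: H = H₁ · H₂ = (n₁·n₂)/(d₁·d₂).
Num: n₁·n₂ = 4. Den: d₁·d₂ = s^3 + 8.1*s^2 + 23.56*s + 24.246.
H(s) = (4)/(s^3 + 8.1*s^2 + 23.56*s + 24.246)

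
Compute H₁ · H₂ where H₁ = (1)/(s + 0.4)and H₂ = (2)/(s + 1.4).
Series: H = H₁ · H₂ = (n₁·n₂)/(d₁·d₂).
Num: n₁·n₂ = 2. Den: d₁·d₂ = s^2 + 1.8*s + 0.56.
H(s) = (2)/(s^2 + 1.8*s + 0.56)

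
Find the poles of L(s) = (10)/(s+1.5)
Set denominator = 0: s + 1.5 = 0 → Poles: -1.5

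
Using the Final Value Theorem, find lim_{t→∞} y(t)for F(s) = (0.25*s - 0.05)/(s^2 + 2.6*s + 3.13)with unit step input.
FVT: lim_{t→∞} y(t) = lim_{s→0} s*Y(s) where Y(s) = F(s)/s.
= lim_{s→0} F(s) = F(0) = num(0)/den(0) = -0.05/3.13 = -0.01597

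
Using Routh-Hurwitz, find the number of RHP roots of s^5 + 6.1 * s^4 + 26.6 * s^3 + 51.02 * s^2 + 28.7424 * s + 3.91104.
Routh array:
s^5: [1, 26.6, 28.7424]; s^4: [6.1, 51.02, 3.91104]; s^3: [18.2361, 28.1012]; s^2: [41.6201, 3.91104]; s^1: [26.3876]; s^0: [3.91104]
First column: [1, 6.1, 18.2361, 41.6201, 26.3876, 3.91104]. Sign changes = RHP roots = 0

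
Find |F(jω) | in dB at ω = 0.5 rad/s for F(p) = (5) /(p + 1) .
Substitute p = j*0.5: F(j0.5) = 4 - 2j.
|F(j0.5)| = sqrt(Re² + Im²) = 4.472.
20*log₁₀(4.472) = 13.01 dB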